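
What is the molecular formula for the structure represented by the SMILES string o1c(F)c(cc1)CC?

Heavy atoms from the SMILES: 6 C, 1 F, 1 O.
Implicit hydrogens by atom environment:
  2 × C (aromatic): 1 H each → 2
  2 × C (aromatic): no H
  1 × C: 3 H
  1 × C: 2 H
  1 × F: no H
  1 × O (aromatic): no H
  Total hydrogens = 7.
Molecular formula: C6H7FO

C6H7FO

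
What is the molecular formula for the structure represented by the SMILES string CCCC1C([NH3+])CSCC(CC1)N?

C10H23N2S+

Heavy atoms from the SMILES: 10 C, 2 N, 1 S.
Implicit hydrogens by atom environment:
  6 × C: 2 H each → 12
  3 × C: 1 H each → 3
  1 × C: 3 H
  1 × N (charge +1): 3 H
  1 × N: 2 H
  1 × S: no H
  Total hydrogens = 23.
Net charge +1.
Molecular formula: C10H23N2S+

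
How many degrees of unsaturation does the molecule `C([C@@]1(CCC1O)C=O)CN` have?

2

Molecular formula from the SMILES: C7H13NO2.
DoU = (2C + 2 + N − H − X)/2 = (2·7 + 2 + 1 − 13 − 0)/2 = 4/2 = 2.
(Structurally: 1 ring(s) + 1 π bond(s) = 2.)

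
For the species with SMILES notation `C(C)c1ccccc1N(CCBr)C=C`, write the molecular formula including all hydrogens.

C12H16BrN

Heavy atoms from the SMILES: 1 Br, 12 C, 1 N.
Implicit hydrogens by atom environment:
  4 × C: 2 H each → 8
  4 × C (aromatic): 1 H each → 4
  2 × C (aromatic): no H
  1 × Br: no H
  1 × C: 3 H
  1 × C: 1 H
  1 × N: no H
  Total hydrogens = 16.
Molecular formula: C12H16BrN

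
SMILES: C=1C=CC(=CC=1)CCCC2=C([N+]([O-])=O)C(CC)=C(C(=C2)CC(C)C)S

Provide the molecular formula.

C21H27NO2S

Heavy atoms from the SMILES: 21 C, 1 N, 2 O, 1 S.
Implicit hydrogens by atom environment:
  6 × C (aromatic): 1 H each → 6
  6 × C (aromatic): no H
  5 × C: 2 H each → 10
  3 × C: 3 H each → 9
  1 × C: 1 H
  1 × N (charge +1): no H
  1 × O: no H
  1 × O (charge -1): no H
  1 × S: 1 H
  Total hydrogens = 27.
Molecular formula: C21H27NO2S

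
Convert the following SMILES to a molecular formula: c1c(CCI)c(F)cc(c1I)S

Heavy atoms from the SMILES: 8 C, 1 F, 2 I, 1 S.
Implicit hydrogens by atom environment:
  4 × C (aromatic): no H
  2 × C: 2 H each → 4
  2 × C (aromatic): 1 H each → 2
  2 × I: no H
  1 × F: no H
  1 × S: 1 H
  Total hydrogens = 7.
Molecular formula: C8H7FI2S

C8H7FI2S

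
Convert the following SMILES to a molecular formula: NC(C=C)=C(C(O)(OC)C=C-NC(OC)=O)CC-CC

Heavy atoms from the SMILES: 14 C, 2 N, 4 O.
Implicit hydrogens by atom environment:
  4 × C: 2 H each → 8
  4 × C: no H
  3 × C: 3 H each → 9
  3 × C: 1 H each → 3
  3 × O: no H
  1 × N: 2 H
  1 × N: 1 H
  1 × O: 1 H
  Total hydrogens = 24.
Molecular formula: C14H24N2O4

C14H24N2O4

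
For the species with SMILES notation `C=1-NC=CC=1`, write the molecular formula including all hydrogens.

Heavy atoms from the SMILES: 4 C, 1 N.
Implicit hydrogens by atom environment:
  4 × C (aromatic): 1 H each → 4
  1 × N (aromatic): 1 H
  Total hydrogens = 5.
Molecular formula: C4H5N

C4H5N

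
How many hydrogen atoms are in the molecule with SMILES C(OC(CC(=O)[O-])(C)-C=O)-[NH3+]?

11

Hydrogens are implicit in SMILES; fill each atom to its normal valence:
  3 × O: no H
  2 × C: 2 H each → 4
  2 × C: no H
  1 × C: 3 H
  1 × C: 1 H
  1 × N (charge +1): 3 H
  1 × O (charge -1): no H
  Total hydrogens = 11.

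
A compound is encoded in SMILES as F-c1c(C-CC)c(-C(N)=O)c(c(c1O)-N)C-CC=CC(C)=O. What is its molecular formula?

Heavy atoms from the SMILES: 16 C, 1 F, 2 N, 3 O.
Implicit hydrogens by atom environment:
  6 × C (aromatic): no H
  4 × C: 2 H each → 8
  2 × C: 3 H each → 6
  2 × C: 1 H each → 2
  2 × C: no H
  2 × N: 2 H each → 4
  2 × O: no H
  1 × F: no H
  1 × O: 1 H
  Total hydrogens = 21.
Molecular formula: C16H21FN2O3

C16H21FN2O3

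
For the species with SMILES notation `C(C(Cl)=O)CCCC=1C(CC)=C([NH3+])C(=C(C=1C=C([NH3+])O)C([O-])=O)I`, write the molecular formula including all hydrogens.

C16H21ClIN2O4+

Heavy atoms from the SMILES: 16 C, 1 Cl, 1 I, 2 N, 4 O.
Implicit hydrogens by atom environment:
  6 × C (aromatic): no H
  5 × C: 2 H each → 10
  3 × C: no H
  2 × N (charge +1): 3 H each → 6
  2 × O: no H
  1 × C: 3 H
  1 × C: 1 H
  1 × Cl: no H
  1 × I: no H
  1 × O: 1 H
  1 × O (charge -1): no H
  Total hydrogens = 21.
Net charge +1.
Molecular formula: C16H21ClIN2O4+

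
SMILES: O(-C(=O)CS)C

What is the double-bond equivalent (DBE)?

Molecular formula from the SMILES: C3H6O2S.
DoU = (2C + 2 + N − H − X)/2 = (2·3 + 2 + 0 − 6 − 0)/2 = 2/2 = 1.
(Structurally: 0 ring(s) + 1 π bond(s) = 1.)

1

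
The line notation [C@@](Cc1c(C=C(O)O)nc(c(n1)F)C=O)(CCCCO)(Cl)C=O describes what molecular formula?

Heavy atoms from the SMILES: 14 C, 1 Cl, 1 F, 2 N, 5 O.
Implicit hydrogens by atom environment:
  5 × C: 2 H each → 10
  4 × C (aromatic): no H
  3 × C: 1 H each → 3
  3 × O: 1 H each → 3
  2 × C: no H
  2 × N (aromatic): no H
  2 × O: no H
  1 × Cl: no H
  1 × F: no H
  Total hydrogens = 16.
Molecular formula: C14H16ClFN2O5

C14H16ClFN2O5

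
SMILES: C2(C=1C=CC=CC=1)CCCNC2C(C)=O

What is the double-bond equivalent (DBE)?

Molecular formula from the SMILES: C13H17NO.
DoU = (2C + 2 + N − H − X)/2 = (2·13 + 2 + 1 − 17 − 0)/2 = 12/2 = 6.
(Structurally: 2 ring(s) + 4 π bond(s) = 6.)

6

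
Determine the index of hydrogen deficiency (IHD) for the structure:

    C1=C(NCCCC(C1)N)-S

Molecular formula from the SMILES: C7H14N2S.
DoU = (2C + 2 + N − H − X)/2 = (2·7 + 2 + 2 − 14 − 0)/2 = 4/2 = 2.
(Structurally: 1 ring(s) + 1 π bond(s) = 2.)

2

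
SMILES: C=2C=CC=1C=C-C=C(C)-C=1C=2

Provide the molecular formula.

C11H10

Heavy atoms from the SMILES: 11 C.
Implicit hydrogens by atom environment:
  7 × C (aromatic): 1 H each → 7
  3 × C (aromatic): no H
  1 × C: 3 H
  Total hydrogens = 10.
Molecular formula: C11H10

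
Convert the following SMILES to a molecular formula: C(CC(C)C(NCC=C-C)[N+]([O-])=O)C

Heavy atoms from the SMILES: 10 C, 2 N, 2 O.
Implicit hydrogens by atom environment:
  4 × C: 1 H each → 4
  3 × C: 3 H each → 9
  3 × C: 2 H each → 6
  1 × N: 1 H
  1 × N (charge +1): no H
  1 × O: no H
  1 × O (charge -1): no H
  Total hydrogens = 20.
Molecular formula: C10H20N2O2

C10H20N2O2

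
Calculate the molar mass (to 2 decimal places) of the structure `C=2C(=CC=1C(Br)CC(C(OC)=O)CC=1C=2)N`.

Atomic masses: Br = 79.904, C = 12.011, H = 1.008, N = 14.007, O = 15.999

284.15

Molecular formula: C12H14BrNO2.
M = 1×79.904 + 12×12.011 + 14×1.008 + 1×14.007 + 2×15.999 = 284.15 g/mol.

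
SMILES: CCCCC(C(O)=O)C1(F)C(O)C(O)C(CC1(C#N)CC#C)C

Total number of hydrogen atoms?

Hydrogens are implicit in SMILES; fill each atom to its normal valence:
  5 × C: 2 H each → 10
  5 × C: 1 H each → 5
  5 × C: no H
  3 × O: 1 H each → 3
  2 × C: 3 H each → 6
  1 × F: no H
  1 × N: no H
  1 × O: no H
  Total hydrogens = 24.

24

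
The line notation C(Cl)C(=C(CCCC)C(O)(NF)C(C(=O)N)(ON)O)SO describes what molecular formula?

C10H19ClFN3O5S

Heavy atoms from the SMILES: 10 C, 1 Cl, 1 F, 3 N, 5 O, 1 S.
Implicit hydrogens by atom environment:
  5 × C: no H
  4 × C: 2 H each → 8
  3 × O: 1 H each → 3
  2 × N: 2 H each → 4
  2 × O: no H
  1 × C: 3 H
  1 × Cl: no H
  1 × F: no H
  1 × N: 1 H
  1 × S: no H
  Total hydrogens = 19.
Molecular formula: C10H19ClFN3O5S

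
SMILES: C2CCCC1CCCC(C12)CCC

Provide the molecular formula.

C13H24

Heavy atoms from the SMILES: 13 C.
Implicit hydrogens by atom environment:
  9 × C: 2 H each → 18
  3 × C: 1 H each → 3
  1 × C: 3 H
  Total hydrogens = 24.
Molecular formula: C13H24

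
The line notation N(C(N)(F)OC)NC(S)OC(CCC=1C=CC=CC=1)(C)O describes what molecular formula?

Heavy atoms from the SMILES: 13 C, 1 F, 3 N, 3 O, 1 S.
Implicit hydrogens by atom environment:
  5 × C (aromatic): 1 H each → 5
  2 × C: 3 H each → 6
  2 × C: 2 H each → 4
  2 × C: no H
  2 × N: 1 H each → 2
  2 × O: no H
  1 × C: 1 H
  1 × C (aromatic): no H
  1 × F: no H
  1 × N: 2 H
  1 × O: 1 H
  1 × S: 1 H
  Total hydrogens = 22.
Molecular formula: C13H22FN3O3S

C13H22FN3O3S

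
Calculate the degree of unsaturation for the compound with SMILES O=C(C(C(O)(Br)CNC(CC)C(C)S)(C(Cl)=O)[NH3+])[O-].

2

Molecular formula from the SMILES: C10H18BrClN2O4S.
DoU = (2C + 2 + N − H − X)/2 = (2·10 + 2 + 2 − 18 − 2)/2 = 4/2 = 2.
(Structurally: 0 ring(s) + 2 π bond(s) = 2.)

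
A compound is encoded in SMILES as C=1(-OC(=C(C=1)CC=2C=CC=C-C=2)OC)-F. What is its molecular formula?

Heavy atoms from the SMILES: 12 C, 1 F, 2 O.
Implicit hydrogens by atom environment:
  6 × C (aromatic): 1 H each → 6
  4 × C (aromatic): no H
  1 × C: 3 H
  1 × C: 2 H
  1 × F: no H
  1 × O (aromatic): no H
  1 × O: no H
  Total hydrogens = 11.
Molecular formula: C12H11FO2

C12H11FO2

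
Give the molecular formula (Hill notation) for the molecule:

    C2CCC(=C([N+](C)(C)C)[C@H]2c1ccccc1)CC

Heavy atoms from the SMILES: 17 C, 1 N.
Implicit hydrogens by atom environment:
  5 × C (aromatic): 1 H each → 5
  4 × C: 3 H each → 12
  4 × C: 2 H each → 8
  2 × C: no H
  1 × C: 1 H
  1 × C (aromatic): no H
  1 × N (charge +1): no H
  Total hydrogens = 26.
Net charge +1.
Molecular formula: C17H26N+

C17H26N+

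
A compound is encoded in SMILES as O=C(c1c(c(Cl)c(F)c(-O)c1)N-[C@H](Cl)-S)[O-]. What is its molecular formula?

C8H5Cl2FNO3S-

Heavy atoms from the SMILES: 8 C, 2 Cl, 1 F, 1 N, 3 O, 1 S.
Implicit hydrogens by atom environment:
  5 × C (aromatic): no H
  2 × Cl: no H
  1 × C (aromatic): 1 H
  1 × C: 1 H
  1 × C: no H
  1 × F: no H
  1 × N: 1 H
  1 × O: 1 H
  1 × O: no H
  1 × O (charge -1): no H
  1 × S: 1 H
  Total hydrogens = 5.
Net charge -1.
Molecular formula: C8H5Cl2FNO3S-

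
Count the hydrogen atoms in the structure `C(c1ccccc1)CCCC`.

Hydrogens are implicit in SMILES; fill each atom to its normal valence:
  5 × C (aromatic): 1 H each → 5
  4 × C: 2 H each → 8
  1 × C: 3 H
  1 × C (aromatic): no H
  Total hydrogens = 16.

16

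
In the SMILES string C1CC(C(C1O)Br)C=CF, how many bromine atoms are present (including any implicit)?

1

The symbol for bromine appears 1 time in the SMILES.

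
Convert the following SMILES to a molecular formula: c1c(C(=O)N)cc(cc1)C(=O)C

C9H9NO2

Heavy atoms from the SMILES: 9 C, 1 N, 2 O.
Implicit hydrogens by atom environment:
  4 × C (aromatic): 1 H each → 4
  2 × C (aromatic): no H
  2 × C: no H
  2 × O: no H
  1 × C: 3 H
  1 × N: 2 H
  Total hydrogens = 9.
Molecular formula: C9H9NO2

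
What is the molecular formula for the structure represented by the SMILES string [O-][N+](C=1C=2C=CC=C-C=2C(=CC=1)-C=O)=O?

Heavy atoms from the SMILES: 11 C, 1 N, 3 O.
Implicit hydrogens by atom environment:
  6 × C (aromatic): 1 H each → 6
  4 × C (aromatic): no H
  2 × O: no H
  1 × C: 1 H
  1 × N (charge +1): no H
  1 × O (charge -1): no H
  Total hydrogens = 7.
Molecular formula: C11H7NO3

C11H7NO3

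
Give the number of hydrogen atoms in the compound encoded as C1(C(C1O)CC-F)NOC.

Hydrogens are implicit in SMILES; fill each atom to its normal valence:
  3 × C: 1 H each → 3
  2 × C: 2 H each → 4
  1 × C: 3 H
  1 × F: no H
  1 × N: 1 H
  1 × O: 1 H
  1 × O: no H
  Total hydrogens = 12.

12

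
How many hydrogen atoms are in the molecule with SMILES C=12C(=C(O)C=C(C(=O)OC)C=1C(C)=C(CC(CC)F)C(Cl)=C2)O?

18

Hydrogens are implicit in SMILES; fill each atom to its normal valence:
  8 × C (aromatic): no H
  3 × C: 3 H each → 9
  2 × C: 2 H each → 4
  2 × C (aromatic): 1 H each → 2
  2 × O: 1 H each → 2
  2 × O: no H
  1 × C: 1 H
  1 × C: no H
  1 × Cl: no H
  1 × F: no H
  Total hydrogens = 18.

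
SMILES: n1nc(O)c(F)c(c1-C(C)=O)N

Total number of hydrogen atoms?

Hydrogens are implicit in SMILES; fill each atom to its normal valence:
  4 × C (aromatic): no H
  2 × N (aromatic): no H
  1 × C: 3 H
  1 × C: no H
  1 × F: no H
  1 × N: 2 H
  1 × O: 1 H
  1 × O: no H
  Total hydrogens = 6.

6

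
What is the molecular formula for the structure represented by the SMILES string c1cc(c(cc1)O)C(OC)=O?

Heavy atoms from the SMILES: 8 C, 3 O.
Implicit hydrogens by atom environment:
  4 × C (aromatic): 1 H each → 4
  2 × C (aromatic): no H
  2 × O: no H
  1 × C: 3 H
  1 × C: no H
  1 × O: 1 H
  Total hydrogens = 8.
Molecular formula: C8H8O3

C8H8O3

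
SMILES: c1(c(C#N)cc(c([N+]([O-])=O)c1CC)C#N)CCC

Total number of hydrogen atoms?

Hydrogens are implicit in SMILES; fill each atom to its normal valence:
  5 × C (aromatic): no H
  3 × C: 2 H each → 6
  2 × C: 3 H each → 6
  2 × C: no H
  2 × N: no H
  1 × C (aromatic): 1 H
  1 × N (charge +1): no H
  1 × O: no H
  1 × O (charge -1): no H
  Total hydrogens = 13.

13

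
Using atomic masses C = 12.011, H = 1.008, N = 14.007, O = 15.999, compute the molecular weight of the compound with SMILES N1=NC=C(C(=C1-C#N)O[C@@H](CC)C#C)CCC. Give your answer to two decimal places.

Molecular formula: C13H15N3O.
M = 13×12.011 + 15×1.008 + 3×14.007 + 1×15.999 = 229.28 g/mol.

229.28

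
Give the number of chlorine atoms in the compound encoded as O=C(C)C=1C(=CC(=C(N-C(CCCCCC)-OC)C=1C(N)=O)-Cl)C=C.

The symbol for chlorine appears 1 time in the SMILES.

1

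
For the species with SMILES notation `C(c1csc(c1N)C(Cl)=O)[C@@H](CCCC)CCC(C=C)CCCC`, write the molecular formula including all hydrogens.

C20H32ClNOS

Heavy atoms from the SMILES: 20 C, 1 Cl, 1 N, 1 O, 1 S.
Implicit hydrogens by atom environment:
  10 × C: 2 H each → 20
  3 × C: 1 H each → 3
  3 × C (aromatic): no H
  2 × C: 3 H each → 6
  1 × C (aromatic): 1 H
  1 × C: no H
  1 × Cl: no H
  1 × N: 2 H
  1 × O: no H
  1 × S (aromatic): no H
  Total hydrogens = 32.
Molecular formula: C20H32ClNOS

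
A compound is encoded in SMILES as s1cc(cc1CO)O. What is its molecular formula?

Heavy atoms from the SMILES: 5 C, 2 O, 1 S.
Implicit hydrogens by atom environment:
  2 × C (aromatic): 1 H each → 2
  2 × C (aromatic): no H
  2 × O: 1 H each → 2
  1 × C: 2 H
  1 × S (aromatic): no H
  Total hydrogens = 6.
Molecular formula: C5H6O2S

C5H6O2S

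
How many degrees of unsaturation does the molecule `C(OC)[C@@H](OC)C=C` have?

1

Molecular formula from the SMILES: C6H12O2.
DoU = (2C + 2 + N − H − X)/2 = (2·6 + 2 + 0 − 12 − 0)/2 = 2/2 = 1.
(Structurally: 0 ring(s) + 1 π bond(s) = 1.)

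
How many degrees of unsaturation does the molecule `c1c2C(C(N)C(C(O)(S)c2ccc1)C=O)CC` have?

Molecular formula from the SMILES: C13H17NO2S.
DoU = (2C + 2 + N − H − X)/2 = (2·13 + 2 + 1 − 17 − 0)/2 = 12/2 = 6.
(Structurally: 2 ring(s) + 4 π bond(s) = 6.)

6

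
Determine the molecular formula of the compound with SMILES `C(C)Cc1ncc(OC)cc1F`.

C9H12FNO

Heavy atoms from the SMILES: 9 C, 1 F, 1 N, 1 O.
Implicit hydrogens by atom environment:
  3 × C (aromatic): no H
  2 × C: 3 H each → 6
  2 × C: 2 H each → 4
  2 × C (aromatic): 1 H each → 2
  1 × F: no H
  1 × N (aromatic): no H
  1 × O: no H
  Total hydrogens = 12.
Molecular formula: C9H12FNO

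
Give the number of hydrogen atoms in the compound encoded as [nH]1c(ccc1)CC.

Hydrogens are implicit in SMILES; fill each atom to its normal valence:
  3 × C (aromatic): 1 H each → 3
  1 × C: 3 H
  1 × C: 2 H
  1 × C (aromatic): no H
  1 × N (aromatic): 1 H
  Total hydrogens = 9.

9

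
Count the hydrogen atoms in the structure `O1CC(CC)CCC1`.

Hydrogens are implicit in SMILES; fill each atom to its normal valence:
  5 × C: 2 H each → 10
  1 × C: 3 H
  1 × C: 1 H
  1 × O: no H
  Total hydrogens = 14.

14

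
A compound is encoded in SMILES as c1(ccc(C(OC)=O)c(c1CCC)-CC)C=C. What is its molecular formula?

Heavy atoms from the SMILES: 15 C, 2 O.
Implicit hydrogens by atom environment:
  4 × C: 2 H each → 8
  4 × C (aromatic): no H
  3 × C: 3 H each → 9
  2 × C (aromatic): 1 H each → 2
  2 × O: no H
  1 × C: 1 H
  1 × C: no H
  Total hydrogens = 20.
Molecular formula: C15H20O2

C15H20O2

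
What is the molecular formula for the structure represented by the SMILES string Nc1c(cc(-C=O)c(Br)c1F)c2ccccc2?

C13H9BrFNO

Heavy atoms from the SMILES: 1 Br, 13 C, 1 F, 1 N, 1 O.
Implicit hydrogens by atom environment:
  6 × C (aromatic): 1 H each → 6
  6 × C (aromatic): no H
  1 × Br: no H
  1 × C: 1 H
  1 × F: no H
  1 × N: 2 H
  1 × O: no H
  Total hydrogens = 9.
Molecular formula: C13H9BrFNO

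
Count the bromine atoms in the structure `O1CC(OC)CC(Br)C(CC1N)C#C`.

1

The symbol for bromine appears 1 time in the SMILES.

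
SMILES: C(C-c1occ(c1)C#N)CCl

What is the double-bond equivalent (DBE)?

Molecular formula from the SMILES: C8H8ClNO.
DoU = (2C + 2 + N − H − X)/2 = (2·8 + 2 + 1 − 8 − 1)/2 = 10/2 = 5.
(Structurally: 1 ring(s) + 4 π bond(s) = 5.)

5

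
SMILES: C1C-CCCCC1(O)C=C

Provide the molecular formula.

Heavy atoms from the SMILES: 9 C, 1 O.
Implicit hydrogens by atom environment:
  7 × C: 2 H each → 14
  1 × C: 1 H
  1 × C: no H
  1 × O: 1 H
  Total hydrogens = 16.
Molecular formula: C9H16O

C9H16O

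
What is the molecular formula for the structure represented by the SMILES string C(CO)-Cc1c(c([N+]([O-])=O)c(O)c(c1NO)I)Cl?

C9H10ClIN2O5

Heavy atoms from the SMILES: 9 C, 1 Cl, 1 I, 2 N, 5 O.
Implicit hydrogens by atom environment:
  6 × C (aromatic): no H
  3 × C: 2 H each → 6
  3 × O: 1 H each → 3
  1 × Cl: no H
  1 × I: no H
  1 × N: 1 H
  1 × N (charge +1): no H
  1 × O: no H
  1 × O (charge -1): no H
  Total hydrogens = 10.
Molecular formula: C9H10ClIN2O5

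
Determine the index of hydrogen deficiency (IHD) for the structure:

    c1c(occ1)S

Molecular formula from the SMILES: C4H4OS.
DoU = (2C + 2 + N − H − X)/2 = (2·4 + 2 + 0 − 4 − 0)/2 = 6/2 = 3.
(Structurally: 1 ring(s) + 2 π bond(s) = 3.)

3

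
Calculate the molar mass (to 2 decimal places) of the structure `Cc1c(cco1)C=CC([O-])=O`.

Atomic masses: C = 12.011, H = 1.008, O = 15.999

151.14

Molecular formula: C8H7O3-.
M = 8×12.011 + 7×1.008 + 3×15.999 = 151.14 g/mol.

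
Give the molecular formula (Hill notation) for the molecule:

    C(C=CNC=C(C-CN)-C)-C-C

Heavy atoms from the SMILES: 10 C, 2 N.
Implicit hydrogens by atom environment:
  4 × C: 2 H each → 8
  3 × C: 1 H each → 3
  2 × C: 3 H each → 6
  1 × C: no H
  1 × N: 2 H
  1 × N: 1 H
  Total hydrogens = 20.
Molecular formula: C10H20N2

C10H20N2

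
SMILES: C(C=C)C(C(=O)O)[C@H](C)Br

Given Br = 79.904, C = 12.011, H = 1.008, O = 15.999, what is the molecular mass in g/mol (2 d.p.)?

Molecular formula: C7H11BrO2.
M = 1×79.904 + 7×12.011 + 11×1.008 + 2×15.999 = 207.07 g/mol.

207.07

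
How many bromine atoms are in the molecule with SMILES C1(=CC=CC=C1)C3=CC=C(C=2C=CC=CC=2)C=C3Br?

1

The symbol for bromine appears 1 time in the SMILES.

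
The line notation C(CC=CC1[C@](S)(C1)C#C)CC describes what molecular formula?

Heavy atoms from the SMILES: 11 C, 1 S.
Implicit hydrogens by atom environment:
  4 × C: 2 H each → 8
  4 × C: 1 H each → 4
  2 × C: no H
  1 × C: 3 H
  1 × S: 1 H
  Total hydrogens = 16.
Molecular formula: C11H16S

C11H16S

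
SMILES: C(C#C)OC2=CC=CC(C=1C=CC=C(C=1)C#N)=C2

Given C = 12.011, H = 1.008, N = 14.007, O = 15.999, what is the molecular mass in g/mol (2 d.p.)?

233.27

Molecular formula: C16H11NO.
M = 16×12.011 + 11×1.008 + 1×14.007 + 1×15.999 = 233.27 g/mol.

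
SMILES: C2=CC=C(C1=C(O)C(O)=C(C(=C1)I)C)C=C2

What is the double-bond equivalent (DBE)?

8

Molecular formula from the SMILES: C13H11IO2.
DoU = (2C + 2 + N − H − X)/2 = (2·13 + 2 + 0 − 11 − 1)/2 = 16/2 = 8.
(Structurally: 2 ring(s) + 6 π bond(s) = 8.)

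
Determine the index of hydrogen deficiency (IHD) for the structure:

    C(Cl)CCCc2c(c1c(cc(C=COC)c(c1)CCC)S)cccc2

9

Molecular formula from the SMILES: C22H27ClOS.
DoU = (2C + 2 + N − H − X)/2 = (2·22 + 2 + 0 − 27 − 1)/2 = 18/2 = 9.
(Structurally: 2 ring(s) + 7 π bond(s) = 9.)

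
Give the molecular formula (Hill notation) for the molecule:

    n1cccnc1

Heavy atoms from the SMILES: 4 C, 2 N.
Implicit hydrogens by atom environment:
  4 × C (aromatic): 1 H each → 4
  2 × N (aromatic): no H
  Total hydrogens = 4.
Molecular formula: C4H4N2

C4H4N2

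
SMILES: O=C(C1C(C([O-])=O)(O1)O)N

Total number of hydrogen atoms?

Hydrogens are implicit in SMILES; fill each atom to its normal valence:
  3 × C: no H
  3 × O: no H
  1 × C: 1 H
  1 × N: 2 H
  1 × O: 1 H
  1 × O (charge -1): no H
  Total hydrogens = 4.

4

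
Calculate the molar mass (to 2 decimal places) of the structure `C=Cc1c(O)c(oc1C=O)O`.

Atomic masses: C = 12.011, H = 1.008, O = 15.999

154.12

Molecular formula: C7H6O4.
M = 7×12.011 + 6×1.008 + 4×15.999 = 154.12 g/mol.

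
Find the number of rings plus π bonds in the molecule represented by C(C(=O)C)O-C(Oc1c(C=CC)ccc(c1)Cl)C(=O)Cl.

7

Molecular formula from the SMILES: C14H14Cl2O4.
DoU = (2C + 2 + N − H − X)/2 = (2·14 + 2 + 0 − 14 − 2)/2 = 14/2 = 7.
(Structurally: 1 ring(s) + 6 π bond(s) = 7.)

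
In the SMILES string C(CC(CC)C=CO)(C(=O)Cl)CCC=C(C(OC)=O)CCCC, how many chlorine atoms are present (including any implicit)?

1

The symbol for chlorine appears 1 time in the SMILES.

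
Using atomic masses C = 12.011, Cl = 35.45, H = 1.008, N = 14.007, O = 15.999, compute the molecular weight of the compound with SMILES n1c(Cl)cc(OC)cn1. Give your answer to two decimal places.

144.56

Molecular formula: C5H5ClN2O.
M = 5×12.011 + 1×35.45 + 5×1.008 + 2×14.007 + 1×15.999 = 144.56 g/mol.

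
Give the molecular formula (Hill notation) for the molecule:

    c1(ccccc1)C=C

Heavy atoms from the SMILES: 8 C.
Implicit hydrogens by atom environment:
  5 × C (aromatic): 1 H each → 5
  1 × C: 2 H
  1 × C: 1 H
  1 × C (aromatic): no H
  Total hydrogens = 8.
Molecular formula: C8H8

C8H8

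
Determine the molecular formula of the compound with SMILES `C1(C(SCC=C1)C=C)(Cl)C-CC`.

Heavy atoms from the SMILES: 10 C, 1 Cl, 1 S.
Implicit hydrogens by atom environment:
  4 × C: 2 H each → 8
  4 × C: 1 H each → 4
  1 × C: 3 H
  1 × C: no H
  1 × Cl: no H
  1 × S: no H
  Total hydrogens = 15.
Molecular formula: C10H15ClS

C10H15ClS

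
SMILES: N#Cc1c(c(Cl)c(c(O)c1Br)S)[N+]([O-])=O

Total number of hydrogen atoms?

2

Hydrogens are implicit in SMILES; fill each atom to its normal valence:
  6 × C (aromatic): no H
  1 × Br: no H
  1 × C: no H
  1 × Cl: no H
  1 × N: no H
  1 × N (charge +1): no H
  1 × O: 1 H
  1 × O: no H
  1 × O (charge -1): no H
  1 × S: 1 H
  Total hydrogens = 2.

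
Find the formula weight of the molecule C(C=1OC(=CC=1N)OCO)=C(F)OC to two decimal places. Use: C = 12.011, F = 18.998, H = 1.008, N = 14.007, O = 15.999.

203.17

Molecular formula: C8H10FNO4.
M = 8×12.011 + 1×18.998 + 10×1.008 + 1×14.007 + 4×15.999 = 203.17 g/mol.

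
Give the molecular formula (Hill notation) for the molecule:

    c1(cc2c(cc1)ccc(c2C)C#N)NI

Heavy atoms from the SMILES: 12 C, 1 I, 2 N.
Implicit hydrogens by atom environment:
  5 × C (aromatic): 1 H each → 5
  5 × C (aromatic): no H
  1 × C: 3 H
  1 × C: no H
  1 × I: no H
  1 × N: 1 H
  1 × N: no H
  Total hydrogens = 9.
Molecular formula: C12H9IN2

C12H9IN2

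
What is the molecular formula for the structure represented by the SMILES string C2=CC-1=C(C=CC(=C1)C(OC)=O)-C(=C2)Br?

C12H9BrO2

Heavy atoms from the SMILES: 1 Br, 12 C, 2 O.
Implicit hydrogens by atom environment:
  6 × C (aromatic): 1 H each → 6
  4 × C (aromatic): no H
  2 × O: no H
  1 × Br: no H
  1 × C: 3 H
  1 × C: no H
  Total hydrogens = 9.
Molecular formula: C12H9BrO2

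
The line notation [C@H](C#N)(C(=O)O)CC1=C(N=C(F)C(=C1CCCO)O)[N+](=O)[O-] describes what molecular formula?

Heavy atoms from the SMILES: 12 C, 1 F, 3 N, 6 O.
Implicit hydrogens by atom environment:
  5 × C (aromatic): no H
  4 × C: 2 H each → 8
  3 × O: 1 H each → 3
  2 × C: no H
  2 × O: no H
  1 × C: 1 H
  1 × F: no H
  1 × N (aromatic): no H
  1 × N: no H
  1 × N (charge +1): no H
  1 × O (charge -1): no H
  Total hydrogens = 12.
Molecular formula: C12H12FN3O6

C12H12FN3O6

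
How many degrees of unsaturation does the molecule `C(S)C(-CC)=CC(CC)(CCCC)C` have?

Molecular formula from the SMILES: C13H26S.
DoU = (2C + 2 + N − H − X)/2 = (2·13 + 2 + 0 − 26 − 0)/2 = 2/2 = 1.
(Structurally: 0 ring(s) + 1 π bond(s) = 1.)

1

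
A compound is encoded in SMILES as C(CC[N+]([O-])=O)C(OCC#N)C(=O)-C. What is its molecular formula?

C8H12N2O4

Heavy atoms from the SMILES: 8 C, 2 N, 4 O.
Implicit hydrogens by atom environment:
  4 × C: 2 H each → 8
  3 × O: no H
  2 × C: no H
  1 × C: 3 H
  1 × C: 1 H
  1 × N: no H
  1 × N (charge +1): no H
  1 × O (charge -1): no H
  Total hydrogens = 12.
Molecular formula: C8H12N2O4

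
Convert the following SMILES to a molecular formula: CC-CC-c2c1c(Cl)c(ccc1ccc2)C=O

Heavy atoms from the SMILES: 15 C, 1 Cl, 1 O.
Implicit hydrogens by atom environment:
  5 × C (aromatic): 1 H each → 5
  5 × C (aromatic): no H
  3 × C: 2 H each → 6
  1 × C: 3 H
  1 × C: 1 H
  1 × Cl: no H
  1 × O: no H
  Total hydrogens = 15.
Molecular formula: C15H15ClO

C15H15ClO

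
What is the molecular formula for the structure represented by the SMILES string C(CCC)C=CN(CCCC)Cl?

C10H20ClN

Heavy atoms from the SMILES: 10 C, 1 Cl, 1 N.
Implicit hydrogens by atom environment:
  6 × C: 2 H each → 12
  2 × C: 3 H each → 6
  2 × C: 1 H each → 2
  1 × Cl: no H
  1 × N: no H
  Total hydrogens = 20.
Molecular formula: C10H20ClN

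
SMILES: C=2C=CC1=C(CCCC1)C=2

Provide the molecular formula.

Heavy atoms from the SMILES: 10 C.
Implicit hydrogens by atom environment:
  4 × C: 2 H each → 8
  4 × C (aromatic): 1 H each → 4
  2 × C (aromatic): no H
  Total hydrogens = 12.
Molecular formula: C10H12

C10H12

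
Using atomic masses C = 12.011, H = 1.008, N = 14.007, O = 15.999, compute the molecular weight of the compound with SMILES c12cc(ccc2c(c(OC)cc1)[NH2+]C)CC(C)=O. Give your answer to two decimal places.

Molecular formula: C15H18NO2+.
M = 15×12.011 + 18×1.008 + 1×14.007 + 2×15.999 = 244.31 g/mol.

244.31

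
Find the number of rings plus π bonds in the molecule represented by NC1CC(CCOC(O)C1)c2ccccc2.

Molecular formula from the SMILES: C13H19NO2.
DoU = (2C + 2 + N − H − X)/2 = (2·13 + 2 + 1 − 19 − 0)/2 = 10/2 = 5.
(Structurally: 2 ring(s) + 3 π bond(s) = 5.)

5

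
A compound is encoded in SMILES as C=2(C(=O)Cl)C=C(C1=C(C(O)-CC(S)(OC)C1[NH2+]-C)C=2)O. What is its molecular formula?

C13H17ClNO4S+

Heavy atoms from the SMILES: 13 C, 1 Cl, 1 N, 4 O, 1 S.
Implicit hydrogens by atom environment:
  4 × C (aromatic): no H
  2 × C: 3 H each → 6
  2 × C (aromatic): 1 H each → 2
  2 × C: 1 H each → 2
  2 × C: no H
  2 × O: 1 H each → 2
  2 × O: no H
  1 × C: 2 H
  1 × Cl: no H
  1 × N (charge +1): 2 H
  1 × S: 1 H
  Total hydrogens = 17.
Net charge +1.
Molecular formula: C13H17ClNO4S+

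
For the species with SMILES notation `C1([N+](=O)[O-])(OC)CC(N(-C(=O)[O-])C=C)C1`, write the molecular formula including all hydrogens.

Heavy atoms from the SMILES: 8 C, 2 N, 5 O.
Implicit hydrogens by atom environment:
  3 × C: 2 H each → 6
  3 × O: no H
  2 × C: 1 H each → 2
  2 × C: no H
  2 × O (charge -1): no H
  1 × C: 3 H
  1 × N (charge +1): no H
  1 × N: no H
  Total hydrogens = 11.
Net charge -1.
Molecular formula: C8H11N2O5-

C8H11N2O5-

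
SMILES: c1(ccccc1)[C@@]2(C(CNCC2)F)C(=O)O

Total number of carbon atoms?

12

The symbol for carbon appears 12 times in the SMILES. Lowercase c denotes aromatic carbon and counts toward C.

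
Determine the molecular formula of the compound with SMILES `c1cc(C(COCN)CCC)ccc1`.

C12H19NO

Heavy atoms from the SMILES: 12 C, 1 N, 1 O.
Implicit hydrogens by atom environment:
  5 × C (aromatic): 1 H each → 5
  4 × C: 2 H each → 8
  1 × C: 3 H
  1 × C: 1 H
  1 × C (aromatic): no H
  1 × N: 2 H
  1 × O: no H
  Total hydrogens = 19.
Molecular formula: C12H19NO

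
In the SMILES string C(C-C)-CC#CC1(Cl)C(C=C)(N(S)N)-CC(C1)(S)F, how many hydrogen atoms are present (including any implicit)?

20

Hydrogens are implicit in SMILES; fill each atom to its normal valence:
  6 × C: 2 H each → 12
  5 × C: no H
  2 × S: 1 H each → 2
  1 × C: 3 H
  1 × C: 1 H
  1 × Cl: no H
  1 × F: no H
  1 × N: 2 H
  1 × N: no H
  Total hydrogens = 20.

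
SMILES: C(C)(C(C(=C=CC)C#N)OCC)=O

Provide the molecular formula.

Heavy atoms from the SMILES: 10 C, 1 N, 2 O.
Implicit hydrogens by atom environment:
  4 × C: no H
  3 × C: 3 H each → 9
  2 × C: 1 H each → 2
  2 × O: no H
  1 × C: 2 H
  1 × N: no H
  Total hydrogens = 13.
Molecular formula: C10H13NO2

C10H13NO2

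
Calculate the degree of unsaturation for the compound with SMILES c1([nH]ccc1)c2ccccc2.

Molecular formula from the SMILES: C10H9N.
DoU = (2C + 2 + N − H − X)/2 = (2·10 + 2 + 1 − 9 − 0)/2 = 14/2 = 7.
(Structurally: 2 ring(s) + 5 π bond(s) = 7.)

7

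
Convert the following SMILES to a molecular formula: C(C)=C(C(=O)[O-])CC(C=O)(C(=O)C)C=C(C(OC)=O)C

C14H17O6-

Heavy atoms from the SMILES: 14 C, 6 O.
Implicit hydrogens by atom environment:
  6 × C: no H
  5 × O: no H
  4 × C: 3 H each → 12
  3 × C: 1 H each → 3
  1 × C: 2 H
  1 × O (charge -1): no H
  Total hydrogens = 17.
Net charge -1.
Molecular formula: C14H17O6-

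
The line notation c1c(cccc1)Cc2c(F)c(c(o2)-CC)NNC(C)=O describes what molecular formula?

C15H17FN2O2

Heavy atoms from the SMILES: 15 C, 1 F, 2 N, 2 O.
Implicit hydrogens by atom environment:
  5 × C (aromatic): 1 H each → 5
  5 × C (aromatic): no H
  2 × C: 3 H each → 6
  2 × C: 2 H each → 4
  2 × N: 1 H each → 2
  1 × C: no H
  1 × F: no H
  1 × O (aromatic): no H
  1 × O: no H
  Total hydrogens = 17.
Molecular formula: C15H17FN2O2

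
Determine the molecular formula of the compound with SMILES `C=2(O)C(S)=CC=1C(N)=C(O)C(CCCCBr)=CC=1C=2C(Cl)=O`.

C15H15BrClNO3S

Heavy atoms from the SMILES: 1 Br, 15 C, 1 Cl, 1 N, 3 O, 1 S.
Implicit hydrogens by atom environment:
  8 × C (aromatic): no H
  4 × C: 2 H each → 8
  2 × C (aromatic): 1 H each → 2
  2 × O: 1 H each → 2
  1 × Br: no H
  1 × C: no H
  1 × Cl: no H
  1 × N: 2 H
  1 × O: no H
  1 × S: 1 H
  Total hydrogens = 15.
Molecular formula: C15H15BrClNO3S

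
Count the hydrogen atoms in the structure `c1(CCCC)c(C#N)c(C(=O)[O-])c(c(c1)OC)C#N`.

Hydrogens are implicit in SMILES; fill each atom to its normal valence:
  5 × C (aromatic): no H
  3 × C: 2 H each → 6
  3 × C: no H
  2 × C: 3 H each → 6
  2 × N: no H
  2 × O: no H
  1 × C (aromatic): 1 H
  1 × O (charge -1): no H
  Total hydrogens = 13.

13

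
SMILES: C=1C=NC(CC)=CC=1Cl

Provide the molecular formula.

C7H8ClN

Heavy atoms from the SMILES: 7 C, 1 Cl, 1 N.
Implicit hydrogens by atom environment:
  3 × C (aromatic): 1 H each → 3
  2 × C (aromatic): no H
  1 × C: 3 H
  1 × C: 2 H
  1 × Cl: no H
  1 × N (aromatic): no H
  Total hydrogens = 8.
Molecular formula: C7H8ClN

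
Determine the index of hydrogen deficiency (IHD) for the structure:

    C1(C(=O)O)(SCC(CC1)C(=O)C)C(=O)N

4

Molecular formula from the SMILES: C9H13NO4S.
DoU = (2C + 2 + N − H − X)/2 = (2·9 + 2 + 1 − 13 − 0)/2 = 8/2 = 4.
(Structurally: 1 ring(s) + 3 π bond(s) = 4.)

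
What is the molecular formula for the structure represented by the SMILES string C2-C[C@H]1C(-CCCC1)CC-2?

Heavy atoms from the SMILES: 10 C.
Implicit hydrogens by atom environment:
  8 × C: 2 H each → 16
  2 × C: 1 H each → 2
  Total hydrogens = 18.
Molecular formula: C10H18

C10H18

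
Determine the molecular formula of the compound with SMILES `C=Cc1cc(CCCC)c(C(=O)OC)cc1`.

Heavy atoms from the SMILES: 14 C, 2 O.
Implicit hydrogens by atom environment:
  4 × C: 2 H each → 8
  3 × C (aromatic): 1 H each → 3
  3 × C (aromatic): no H
  2 × C: 3 H each → 6
  2 × O: no H
  1 × C: 1 H
  1 × C: no H
  Total hydrogens = 18.
Molecular formula: C14H18O2

C14H18O2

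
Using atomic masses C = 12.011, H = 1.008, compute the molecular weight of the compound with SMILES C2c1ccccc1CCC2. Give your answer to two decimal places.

Molecular formula: C10H12.
M = 10×12.011 + 12×1.008 = 132.21 g/mol.

132.21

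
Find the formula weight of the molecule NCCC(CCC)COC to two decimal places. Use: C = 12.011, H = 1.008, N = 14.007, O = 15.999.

145.25

Molecular formula: C8H19NO.
M = 8×12.011 + 19×1.008 + 1×14.007 + 1×15.999 = 145.25 g/mol.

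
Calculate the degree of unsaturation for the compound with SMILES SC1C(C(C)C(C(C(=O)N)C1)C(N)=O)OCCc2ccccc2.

7

Molecular formula from the SMILES: C17H24N2O3S.
DoU = (2C + 2 + N − H − X)/2 = (2·17 + 2 + 2 − 24 − 0)/2 = 14/2 = 7.
(Structurally: 2 ring(s) + 5 π bond(s) = 7.)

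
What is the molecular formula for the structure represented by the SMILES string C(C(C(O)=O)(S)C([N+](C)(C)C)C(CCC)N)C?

Heavy atoms from the SMILES: 12 C, 2 N, 2 O, 1 S.
Implicit hydrogens by atom environment:
  5 × C: 3 H each → 15
  3 × C: 2 H each → 6
  2 × C: 1 H each → 2
  2 × C: no H
  1 × N: 2 H
  1 × N (charge +1): no H
  1 × O: 1 H
  1 × O: no H
  1 × S: 1 H
  Total hydrogens = 27.
Net charge +1.
Molecular formula: C12H27N2O2S+

C12H27N2O2S+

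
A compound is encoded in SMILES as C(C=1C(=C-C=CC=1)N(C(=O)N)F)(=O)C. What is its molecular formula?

C9H9FN2O2

Heavy atoms from the SMILES: 9 C, 1 F, 2 N, 2 O.
Implicit hydrogens by atom environment:
  4 × C (aromatic): 1 H each → 4
  2 × C (aromatic): no H
  2 × C: no H
  2 × O: no H
  1 × C: 3 H
  1 × F: no H
  1 × N: 2 H
  1 × N: no H
  Total hydrogens = 9.
Molecular formula: C9H9FN2O2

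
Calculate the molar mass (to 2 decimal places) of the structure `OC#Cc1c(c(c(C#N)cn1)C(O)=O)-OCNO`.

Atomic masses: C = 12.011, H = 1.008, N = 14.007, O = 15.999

Molecular formula: C10H7N3O5.
M = 10×12.011 + 7×1.008 + 3×14.007 + 5×15.999 = 249.18 g/mol.

249.18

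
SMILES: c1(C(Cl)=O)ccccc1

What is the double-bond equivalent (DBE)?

Molecular formula from the SMILES: C7H5ClO.
DoU = (2C + 2 + N − H − X)/2 = (2·7 + 2 + 0 − 5 − 1)/2 = 10/2 = 5.
(Structurally: 1 ring(s) + 4 π bond(s) = 5.)

5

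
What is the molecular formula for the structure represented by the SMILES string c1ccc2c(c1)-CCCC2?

C10H12

Heavy atoms from the SMILES: 10 C.
Implicit hydrogens by atom environment:
  4 × C: 2 H each → 8
  4 × C (aromatic): 1 H each → 4
  2 × C (aromatic): no H
  Total hydrogens = 12.
Molecular formula: C10H12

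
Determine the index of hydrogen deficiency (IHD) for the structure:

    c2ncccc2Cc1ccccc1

Molecular formula from the SMILES: C12H11N.
DoU = (2C + 2 + N − H − X)/2 = (2·12 + 2 + 1 − 11 − 0)/2 = 16/2 = 8.
(Structurally: 2 ring(s) + 6 π bond(s) = 8.)

8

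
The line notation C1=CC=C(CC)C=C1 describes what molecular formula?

Heavy atoms from the SMILES: 8 C.
Implicit hydrogens by atom environment:
  5 × C (aromatic): 1 H each → 5
  1 × C: 3 H
  1 × C: 2 H
  1 × C (aromatic): no H
  Total hydrogens = 10.
Molecular formula: C8H10

C8H10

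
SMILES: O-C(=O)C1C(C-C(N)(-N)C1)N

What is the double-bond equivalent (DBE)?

Molecular formula from the SMILES: C6H13N3O2.
DoU = (2C + 2 + N − H − X)/2 = (2·6 + 2 + 3 − 13 − 0)/2 = 4/2 = 2.
(Structurally: 1 ring(s) + 1 π bond(s) = 2.)

2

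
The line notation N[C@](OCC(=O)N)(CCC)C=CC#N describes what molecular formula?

C9H15N3O2

Heavy atoms from the SMILES: 9 C, 3 N, 2 O.
Implicit hydrogens by atom environment:
  3 × C: 2 H each → 6
  3 × C: no H
  2 × C: 1 H each → 2
  2 × N: 2 H each → 4
  2 × O: no H
  1 × C: 3 H
  1 × N: no H
  Total hydrogens = 15.
Molecular formula: C9H15N3O2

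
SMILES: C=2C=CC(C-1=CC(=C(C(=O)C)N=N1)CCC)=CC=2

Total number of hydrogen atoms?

Hydrogens are implicit in SMILES; fill each atom to its normal valence:
  6 × C (aromatic): 1 H each → 6
  4 × C (aromatic): no H
  2 × C: 3 H each → 6
  2 × C: 2 H each → 4
  2 × N (aromatic): no H
  1 × C: no H
  1 × O: no H
  Total hydrogens = 16.

16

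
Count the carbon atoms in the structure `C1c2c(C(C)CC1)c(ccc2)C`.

12

The symbol for carbon appears 12 times in the SMILES. Lowercase c denotes aromatic carbon and counts toward C.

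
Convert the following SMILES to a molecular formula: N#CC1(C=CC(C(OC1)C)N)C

Heavy atoms from the SMILES: 9 C, 2 N, 1 O.
Implicit hydrogens by atom environment:
  4 × C: 1 H each → 4
  2 × C: 3 H each → 6
  2 × C: no H
  1 × C: 2 H
  1 × N: 2 H
  1 × N: no H
  1 × O: no H
  Total hydrogens = 14.
Molecular formula: C9H14N2O

C9H14N2O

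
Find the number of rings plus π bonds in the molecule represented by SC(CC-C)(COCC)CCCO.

Molecular formula from the SMILES: C10H22O2S.
DoU = (2C + 2 + N − H − X)/2 = (2·10 + 2 + 0 − 22 − 0)/2 = 0/2 = 0.
(Structurally: 0 ring(s) + 0 π bond(s) = 0.)

0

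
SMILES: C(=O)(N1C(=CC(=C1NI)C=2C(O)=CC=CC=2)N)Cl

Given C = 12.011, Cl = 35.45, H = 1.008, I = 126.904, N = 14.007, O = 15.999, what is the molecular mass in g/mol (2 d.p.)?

Molecular formula: C11H9ClIN3O2.
M = 11×12.011 + 1×35.45 + 9×1.008 + 1×126.904 + 3×14.007 + 2×15.999 = 377.57 g/mol.

377.57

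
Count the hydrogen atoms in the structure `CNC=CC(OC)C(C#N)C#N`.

Hydrogens are implicit in SMILES; fill each atom to its normal valence:
  4 × C: 1 H each → 4
  2 × C: 3 H each → 6
  2 × C: no H
  2 × N: no H
  1 × N: 1 H
  1 × O: no H
  Total hydrogens = 11.

11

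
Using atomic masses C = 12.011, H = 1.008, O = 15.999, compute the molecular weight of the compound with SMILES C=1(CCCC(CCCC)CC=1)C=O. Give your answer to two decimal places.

180.29

Molecular formula: C12H20O.
M = 12×12.011 + 20×1.008 + 1×15.999 = 180.29 g/mol.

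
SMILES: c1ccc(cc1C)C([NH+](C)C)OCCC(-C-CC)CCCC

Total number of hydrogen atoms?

Hydrogens are implicit in SMILES; fill each atom to its normal valence:
  7 × C: 2 H each → 14
  5 × C: 3 H each → 15
  4 × C (aromatic): 1 H each → 4
  2 × C: 1 H each → 2
  2 × C (aromatic): no H
  1 × N (charge +1): 1 H
  1 × O: no H
  Total hydrogens = 36.

36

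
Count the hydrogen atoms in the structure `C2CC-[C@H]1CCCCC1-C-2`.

Hydrogens are implicit in SMILES; fill each atom to its normal valence:
  8 × C: 2 H each → 16
  2 × C: 1 H each → 2
  Total hydrogens = 18.

18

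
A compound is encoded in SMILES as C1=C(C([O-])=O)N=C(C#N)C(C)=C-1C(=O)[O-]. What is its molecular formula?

[C9H4N2O4]2-

Heavy atoms from the SMILES: 9 C, 2 N, 4 O.
Implicit hydrogens by atom environment:
  4 × C (aromatic): no H
  3 × C: no H
  2 × O: no H
  2 × O (charge -1): no H
  1 × C: 3 H
  1 × C (aromatic): 1 H
  1 × N (aromatic): no H
  1 × N: no H
  Total hydrogens = 4.
Net charge -2.
Molecular formula: [C9H4N2O4]2-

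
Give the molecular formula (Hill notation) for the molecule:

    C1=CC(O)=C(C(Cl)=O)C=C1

C7H5ClO2

Heavy atoms from the SMILES: 7 C, 1 Cl, 2 O.
Implicit hydrogens by atom environment:
  4 × C (aromatic): 1 H each → 4
  2 × C (aromatic): no H
  1 × C: no H
  1 × Cl: no H
  1 × O: 1 H
  1 × O: no H
  Total hydrogens = 5.
Molecular formula: C7H5ClO2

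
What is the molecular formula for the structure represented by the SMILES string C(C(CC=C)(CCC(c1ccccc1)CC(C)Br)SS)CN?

Heavy atoms from the SMILES: 1 Br, 18 C, 1 N, 2 S.
Implicit hydrogens by atom environment:
  7 × C: 2 H each → 14
  5 × C (aromatic): 1 H each → 5
  3 × C: 1 H each → 3
  1 × Br: no H
  1 × C: 3 H
  1 × C: no H
  1 × C (aromatic): no H
  1 × N: 2 H
  1 × S: 1 H
  1 × S: no H
  Total hydrogens = 28.
Molecular formula: C18H28BrNS2

C18H28BrNS2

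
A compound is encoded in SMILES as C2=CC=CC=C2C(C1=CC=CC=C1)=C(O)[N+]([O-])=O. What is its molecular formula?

C14H11NO3

Heavy atoms from the SMILES: 14 C, 1 N, 3 O.
Implicit hydrogens by atom environment:
  10 × C (aromatic): 1 H each → 10
  2 × C: no H
  2 × C (aromatic): no H
  1 × N (charge +1): no H
  1 × O: 1 H
  1 × O: no H
  1 × O (charge -1): no H
  Total hydrogens = 11.
Molecular formula: C14H11NO3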